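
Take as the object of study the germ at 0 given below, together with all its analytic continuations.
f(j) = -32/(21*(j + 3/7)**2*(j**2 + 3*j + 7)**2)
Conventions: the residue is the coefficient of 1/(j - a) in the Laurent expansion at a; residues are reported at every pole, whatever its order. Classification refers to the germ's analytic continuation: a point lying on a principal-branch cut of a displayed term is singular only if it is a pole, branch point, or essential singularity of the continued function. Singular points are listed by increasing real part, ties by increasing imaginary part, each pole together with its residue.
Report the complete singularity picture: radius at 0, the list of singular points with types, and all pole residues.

Radius of convergence at 0: 3/7.
At (-3/2) - ((1/2)*sqrt(19))*i: a pole of order 2; residue (-384160/24137569) + ((12066208/8713662409)*sqrt(19))*i.
At (-3/2) + ((1/2)*sqrt(19))*i: a pole of order 2; residue (-384160/24137569) - ((12066208/8713662409)*sqrt(19))*i.
At -3/7: a pole of order 2; residue 768320/24137569.

Denominator factor (j + 3/7)^2: pole of order 2 at -3/7, modulus 3/7.
Denominator factor (j**2 + 3*j + 7)^2: discriminant -19, complex-conjugate roots (-3/2) + ((1/2)*sqrt(19))*i and (-3/2) - ((1/2)*sqrt(19))*i; poles of order 2, moduli sqrt(7) and sqrt(7).
The radius of convergence is the smallest modulus among the singular points: 3/7.
The factor j**2 + 3*j + 7 splits as (j - a)(j - a') with a = (-3/2) - ((1/2)*sqrt(19))*i, a' = (-3/2) + ((1/2)*sqrt(19))*i. At the order-2 pole a set g(j) = (j - a)^2*f(j) = [-32/(21*(j + 3/7)**2)] / (j - a')^2.
Order-2 pole: residue = g'(a); g'((-3/2) - ((1/2)*sqrt(19))*i) = (-384160/24137569) + ((12066208/8713662409)*sqrt(19))*i, so the residue is (-384160/24137569) + ((12066208/8713662409)*sqrt(19))*i.
The factor j**2 + 3*j + 7 splits as (j - a)(j - a') with a = (-3/2) + ((1/2)*sqrt(19))*i, a' = (-3/2) - ((1/2)*sqrt(19))*i. At the order-2 pole a set g(j) = (j - a)^2*f(j) = [-32/(21*(j + 3/7)**2)] / (j - a')^2.
Order-2 pole: residue = g'(a); g'((-3/2) + ((1/2)*sqrt(19))*i) = (-384160/24137569) - ((12066208/8713662409)*sqrt(19))*i, so the residue is (-384160/24137569) - ((12066208/8713662409)*sqrt(19))*i.
At the order-2 pole -3/7 set g(j) = (j - (-3/7))^2*f(j) = -32/(21*(j**2 + 3*j + 7)**2).
Order-2 pole: residue = g'(a); g'(-3/7) = 768320/24137569, so the residue is 768320/24137569.
List the singular points by increasing real part (a conjugate pair: the negative imaginary part first).


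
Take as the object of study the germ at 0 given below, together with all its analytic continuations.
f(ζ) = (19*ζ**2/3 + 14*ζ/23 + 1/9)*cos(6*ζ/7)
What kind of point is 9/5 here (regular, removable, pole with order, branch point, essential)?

The point is a regular point.

There is no denominator, hence no pole anywhere.
The factor cos(6*ζ/7) is entire.
So the germ continues analytically to 9/5.


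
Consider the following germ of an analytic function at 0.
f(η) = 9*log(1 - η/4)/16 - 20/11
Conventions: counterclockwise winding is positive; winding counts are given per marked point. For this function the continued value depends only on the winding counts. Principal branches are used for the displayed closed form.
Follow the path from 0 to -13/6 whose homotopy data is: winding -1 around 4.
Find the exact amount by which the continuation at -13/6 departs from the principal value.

Continued minus principal equals -(9/8)*pi*i.

The rational part is single-valued and drops out of the difference; each branch term changes only by its own monodromy.
(9/16)*log(1 - η/(4)): each positive loop around 4 adds 2*pi*i to the log, so winding -1 contributes (9/16)*(-1)*2*pi*i = -(9/8)*pi*i.
Summing the contributions at η = -13/6 gives -(9/8)*pi*i.


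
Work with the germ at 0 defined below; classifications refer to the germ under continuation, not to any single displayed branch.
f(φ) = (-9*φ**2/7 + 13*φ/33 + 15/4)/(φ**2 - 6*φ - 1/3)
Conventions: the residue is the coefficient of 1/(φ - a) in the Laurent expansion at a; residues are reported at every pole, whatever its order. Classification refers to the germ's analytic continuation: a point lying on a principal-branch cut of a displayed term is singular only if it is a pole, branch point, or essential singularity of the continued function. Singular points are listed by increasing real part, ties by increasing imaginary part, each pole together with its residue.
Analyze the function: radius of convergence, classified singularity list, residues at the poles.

Denominator factor (φ**2 - 6*φ - 1/3): discriminant 112/3, real irrational roots 3 + (2/3)*sqrt(21) and 3 - (2/3)*sqrt(21); poles of order 1, moduli 3 + (2/3)*sqrt(21) and -3 + (2/3)*sqrt(21).
The radius of convergence is the smallest modulus among the singular points: -3 + (2/3)*sqrt(21).
The factor φ**2 - 6*φ - 1/3 splits as (φ - a)(φ - a') with a = 3 - (2/3)*sqrt(21), a' = 3 + (2/3)*sqrt(21). At the order-1 pole a set g(φ) = (φ - a)*f(φ) = [-9*φ**2/7 + 13*φ/33 + 15/4] / (φ - a').
Simple pole: residue = g(a) at a = 3 - (2/3)*sqrt(21), which is -1691/462 + (5741/8624)*sqrt(21).
The factor φ**2 - 6*φ - 1/3 splits as (φ - a)(φ - a') with a = 3 + (2/3)*sqrt(21), a' = 3 - (2/3)*sqrt(21). At the order-1 pole a set g(φ) = (φ - a)*f(φ) = [-9*φ**2/7 + 13*φ/33 + 15/4] / (φ - a').
Simple pole: residue = g(a) at a = 3 + (2/3)*sqrt(21), which is -1691/462 - (5741/8624)*sqrt(21).
List the singular points by increasing real part (a conjugate pair: the negative imaginary part first).

Radius of convergence at 0: -3 + (2/3)*sqrt(21).
At 3 - (2/3)*sqrt(21): a pole of order 1; residue -1691/462 + (5741/8624)*sqrt(21).
At 3 + (2/3)*sqrt(21): a pole of order 1; residue -1691/462 - (5741/8624)*sqrt(21).


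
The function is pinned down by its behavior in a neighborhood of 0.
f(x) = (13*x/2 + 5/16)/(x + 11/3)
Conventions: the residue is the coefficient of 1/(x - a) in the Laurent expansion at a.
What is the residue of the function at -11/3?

At the order-1 pole -11/3 set g(x) = (x - (-11/3))*f(x) = 13*x/2 + 5/16.
Simple pole: residue = g(a) at a = -11/3, which is -1129/48.

The residue is -1129/48.


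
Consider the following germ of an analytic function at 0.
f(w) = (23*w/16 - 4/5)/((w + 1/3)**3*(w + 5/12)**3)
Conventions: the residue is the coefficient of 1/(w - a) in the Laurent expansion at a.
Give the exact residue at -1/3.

At the order-3 pole -1/3 set g(w) = (w - (-1/3))^3*f(w) = (23*w/16 - 4/5)/(w + 5/12)**3.
Order-3 pole: residue = g''(a)/2; g''(-1/3) = -19992096/5, so the residue is -9996048/5.

The residue is -9996048/5.


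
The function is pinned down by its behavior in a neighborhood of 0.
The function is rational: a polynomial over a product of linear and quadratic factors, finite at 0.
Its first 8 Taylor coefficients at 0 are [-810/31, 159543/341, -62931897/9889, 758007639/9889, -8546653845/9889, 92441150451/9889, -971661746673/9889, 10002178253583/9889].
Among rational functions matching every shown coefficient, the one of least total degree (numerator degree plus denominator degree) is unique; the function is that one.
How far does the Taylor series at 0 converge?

No rational of total degree below 4 reproduces all 8 coefficients; solving the [2/2] Pade equations on them gives f(θ) = (-21*θ**2/29 - θ/33 - 10/31)/(θ + 1/9)**2, whose expansion matches every shown term.
Denominator factor (θ + 1/9)^2: pole of order 2 at -1/9, modulus 1/9.
The radius of convergence is the smallest modulus among the singular points: 1/9.

The radius of convergence is 1/9.


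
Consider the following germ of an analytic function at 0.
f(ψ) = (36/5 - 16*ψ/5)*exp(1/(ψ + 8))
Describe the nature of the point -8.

The exponent 1/(ψ - (-8)) has a pole at -8, so exp(1/(ψ - (-8))) takes every nonzero value near it: an essential singularity (not a pole of any order).

The point is an essential singularity.


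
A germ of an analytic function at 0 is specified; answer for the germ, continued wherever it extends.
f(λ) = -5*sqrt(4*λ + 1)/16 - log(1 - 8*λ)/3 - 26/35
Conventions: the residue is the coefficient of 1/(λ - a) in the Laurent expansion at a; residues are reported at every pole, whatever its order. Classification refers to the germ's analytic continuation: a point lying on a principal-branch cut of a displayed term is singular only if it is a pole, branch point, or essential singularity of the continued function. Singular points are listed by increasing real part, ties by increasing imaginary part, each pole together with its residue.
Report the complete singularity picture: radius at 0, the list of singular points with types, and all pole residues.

Radius of convergence at 0: 1/8.
At -1/4: an algebraic (square-root) branch point.
At 1/8: a logarithmic branch point.

Branch term (-5/16)*sqrt(1 - λ/(-1/4)): its argument vanishes at λ = -1/4, a square-root branch point, modulus 1/4.
Branch term (-1/3)*log(1 - λ/(1/8)): its argument vanishes at λ = 1/8, a logarithmic branch point, modulus 1/8.
The radius of convergence is the smallest modulus among the singular points: 1/8.
List the singular points by increasing real part (a conjugate pair: the negative imaginary part first).


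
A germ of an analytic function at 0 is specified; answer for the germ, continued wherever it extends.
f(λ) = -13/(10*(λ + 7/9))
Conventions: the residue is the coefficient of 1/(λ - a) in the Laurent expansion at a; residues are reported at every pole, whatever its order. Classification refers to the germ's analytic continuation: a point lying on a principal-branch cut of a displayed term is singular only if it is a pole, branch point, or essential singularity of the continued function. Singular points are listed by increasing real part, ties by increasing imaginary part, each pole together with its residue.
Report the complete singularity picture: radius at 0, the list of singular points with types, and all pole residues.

Denominator factor (λ + 7/9): pole of order 1 at -7/9, modulus 7/9.
The radius of convergence is the smallest modulus among the singular points: 7/9.
At the order-1 pole -7/9 set g(λ) = (λ - (-7/9))*f(λ) = -13/10.
Simple pole: residue = g(a) at a = -7/9, which is -13/10.

Radius of convergence at 0: 7/9.
At -7/9: a pole of order 1; residue -13/10.


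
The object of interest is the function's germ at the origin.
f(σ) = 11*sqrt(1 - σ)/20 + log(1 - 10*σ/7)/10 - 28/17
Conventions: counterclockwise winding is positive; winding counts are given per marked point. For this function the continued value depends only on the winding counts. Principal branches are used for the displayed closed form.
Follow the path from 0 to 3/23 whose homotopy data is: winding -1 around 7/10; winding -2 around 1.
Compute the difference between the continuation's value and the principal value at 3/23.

Continued minus principal equals -(1/5)*pi*i.

The rational part is single-valued and drops out of the difference; each branch term changes only by its own monodromy.
(11/20)*sqrt(1 - σ/(1)): winding -2 is even, the square root returns to the same sheet, contribution 0.
(1/10)*log(1 - σ/(7/10)): each positive loop around 7/10 adds 2*pi*i to the log, so winding -1 contributes (1/10)*(-1)*2*pi*i = -(1/5)*pi*i.
Summing the contributions at σ = 3/23 gives -(1/5)*pi*i.


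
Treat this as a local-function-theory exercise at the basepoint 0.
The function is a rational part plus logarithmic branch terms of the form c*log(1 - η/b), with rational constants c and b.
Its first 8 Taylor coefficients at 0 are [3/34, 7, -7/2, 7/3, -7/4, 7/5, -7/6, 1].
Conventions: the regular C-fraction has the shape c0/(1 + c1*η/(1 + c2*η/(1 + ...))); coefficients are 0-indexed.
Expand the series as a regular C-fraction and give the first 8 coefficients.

Taylor coefficients (read off): a_0 = 3/34, a_1 = 7, a_2 = -7/2, a_3 = 7/3, a_4 = -7/4, a_5 = 7/5, a_6 = -7/6, a_7 = 1.
c0 = a_0 = 3/34. Peel one level at a time: if S = 1 + c*η/S' with S'(0) = 1, then c is the η-coefficient of S and S' = c*η/(S - 1).
S_1 = c0/f = 1 + (-238/3)*η + (57001/9)*η^2 + ...; c1 = -238/3.
S_2 = c1*η/(S_1 - 1) = 1 + (479/6)*η + (-1/12)*η^2 + ...; c2 = 479/6.
S_3 = c2*η/(S_2 - 1) = 1 + (1/958)*η + (-239/458882)*η^2 + ...; c3 = 1/958.
S_4 = c3*η/(S_3 - 1) = 1 + (239/479)*η + (-1/15)*η^2 + ...; c4 = 239/479.
S_5 = c4*η/(S_4 - 1) = 1 + (479/3585)*η + (-1258333/25704450)*η^2 + ...; c5 = 479/3585.
S_6 = c5*η/(S_5 - 1) = 1 + (2627/7170)*η + (-9/140)*η^2 + ...; c6 = 2627/7170.
S_7 = c6*η/(S_6 - 1) = 1 + (6453/36778)*η + ...; c7 = 6453/36778.

The regular C-fraction coefficients are [3/34, -238/3, 479/6, 1/958, 239/479, 479/3585, 2627/7170, 6453/36778].


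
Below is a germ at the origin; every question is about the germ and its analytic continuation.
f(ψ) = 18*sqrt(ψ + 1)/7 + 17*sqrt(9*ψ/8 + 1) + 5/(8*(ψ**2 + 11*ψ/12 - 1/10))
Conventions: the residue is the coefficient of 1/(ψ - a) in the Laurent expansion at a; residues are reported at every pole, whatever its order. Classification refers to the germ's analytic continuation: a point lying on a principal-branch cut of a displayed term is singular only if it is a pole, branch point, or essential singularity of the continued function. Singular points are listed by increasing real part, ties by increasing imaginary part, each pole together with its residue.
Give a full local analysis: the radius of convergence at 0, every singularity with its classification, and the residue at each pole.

Radius of convergence at 0: -11/24 + (1/120)*sqrt(4465).
At -11/24 - (1/120)*sqrt(4465): a pole of order 1; residue -(15/1786)*sqrt(4465).
At -1: an algebraic (square-root) branch point.
At -8/9: an algebraic (square-root) branch point.
At -11/24 + (1/120)*sqrt(4465): a pole of order 1; residue (15/1786)*sqrt(4465).

Denominator factor (ψ**2 + 11*ψ/12 - 1/10): discriminant 893/720, real irrational roots -11/24 + (1/120)*sqrt(4465) and -11/24 - (1/120)*sqrt(4465); poles of order 1, moduli -11/24 + (1/120)*sqrt(4465) and 11/24 + (1/120)*sqrt(4465).
Branch term (18/7)*sqrt(1 - ψ/(-1)): its argument vanishes at ψ = -1, a square-root branch point, modulus 1.
Branch term (17)*sqrt(1 - ψ/(-8/9)): its argument vanishes at ψ = -8/9, a square-root branch point, modulus 8/9.
The radius of convergence is the smallest modulus among the singular points: -11/24 + (1/120)*sqrt(4465).
The branch terms are analytic at -11/24 - (1/120)*sqrt(4465) and contribute nothing to the residue; only the rational part matters.
The factor ψ**2 + 11*ψ/12 - 1/10 splits as (ψ - a)(ψ - a') with a = -11/24 - (1/120)*sqrt(4465), a' = -11/24 + (1/120)*sqrt(4465). At the order-1 pole a set g(ψ) = (ψ - a)*(rational part) = [5/8] / (ψ - a').
Simple pole: residue = g(a) at a = -11/24 - (1/120)*sqrt(4465), which is -(15/1786)*sqrt(4465).
The branch terms are analytic at -11/24 + (1/120)*sqrt(4465) and contribute nothing to the residue; only the rational part matters.
The factor ψ**2 + 11*ψ/12 - 1/10 splits as (ψ - a)(ψ - a') with a = -11/24 + (1/120)*sqrt(4465), a' = -11/24 - (1/120)*sqrt(4465). At the order-1 pole a set g(ψ) = (ψ - a)*(rational part) = [5/8] / (ψ - a').
Simple pole: residue = g(a) at a = -11/24 + (1/120)*sqrt(4465), which is (15/1786)*sqrt(4465).
List the singular points by increasing real part (a conjugate pair: the negative imaginary part first).


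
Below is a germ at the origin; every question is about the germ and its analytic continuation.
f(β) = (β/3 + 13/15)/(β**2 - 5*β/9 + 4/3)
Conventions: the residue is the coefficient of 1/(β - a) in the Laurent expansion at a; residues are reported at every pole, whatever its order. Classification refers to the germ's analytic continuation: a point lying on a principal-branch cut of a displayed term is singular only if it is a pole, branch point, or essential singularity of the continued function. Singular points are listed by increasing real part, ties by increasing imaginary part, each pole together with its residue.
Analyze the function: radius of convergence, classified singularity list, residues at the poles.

Radius of convergence at 0: (2/3)*sqrt(3).
At (5/18) - ((1/18)*sqrt(407))*i: a pole of order 1; residue (1/6) + ((7/330)*sqrt(407))*i.
At (5/18) + ((1/18)*sqrt(407))*i: a pole of order 1; residue (1/6) - ((7/330)*sqrt(407))*i.

Denominator factor (β**2 - 5*β/9 + 4/3): discriminant -407/81, complex-conjugate roots (5/18) + ((1/18)*sqrt(407))*i and (5/18) - ((1/18)*sqrt(407))*i; poles of order 1, moduli (2/3)*sqrt(3) and (2/3)*sqrt(3).
The radius of convergence is the smallest modulus among the singular points: (2/3)*sqrt(3).
The factor β**2 - 5*β/9 + 4/3 splits as (β - a)(β - a') with a = (5/18) - ((1/18)*sqrt(407))*i, a' = (5/18) + ((1/18)*sqrt(407))*i. At the order-1 pole a set g(β) = (β - a)*f(β) = [β/3 + 13/15] / (β - a').
Simple pole: residue = g(a) at a = (5/18) - ((1/18)*sqrt(407))*i, which is (1/6) + ((7/330)*sqrt(407))*i.
The factor β**2 - 5*β/9 + 4/3 splits as (β - a)(β - a') with a = (5/18) + ((1/18)*sqrt(407))*i, a' = (5/18) - ((1/18)*sqrt(407))*i. At the order-1 pole a set g(β) = (β - a)*f(β) = [β/3 + 13/15] / (β - a').
Simple pole: residue = g(a) at a = (5/18) + ((1/18)*sqrt(407))*i, which is (1/6) - ((7/330)*sqrt(407))*i.
List the singular points by increasing real part (a conjugate pair: the negative imaginary part first).


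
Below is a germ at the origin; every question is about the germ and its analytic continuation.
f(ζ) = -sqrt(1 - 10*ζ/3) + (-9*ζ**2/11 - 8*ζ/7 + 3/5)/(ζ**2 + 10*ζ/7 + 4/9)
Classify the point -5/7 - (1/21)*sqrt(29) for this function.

The denominator factor ζ**2 + 10*ζ/7 + 4/9 vanishes at -5/7 - (1/21)*sqrt(29) and appears to the power 1; the numerator there equals 2547/2695 - (2/1617)*sqrt(29), nonzero, and no other factor vanishes.
The branch terms are analytic at this point.
Hence a pole whose order is the multiplicity, 1.

The point is a pole of order 1.


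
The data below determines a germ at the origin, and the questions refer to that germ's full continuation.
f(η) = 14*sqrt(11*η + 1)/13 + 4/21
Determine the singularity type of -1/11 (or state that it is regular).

The point is an algebraic (square-root) branch point.

The term (14/13)*sqrt(1 - η/(-1/11)) has argument 1 - -1/11/(-1/11) = 0 at -1/11: a square-root (algebraic, two-sheeted) branch point; the remaining terms are analytic or single-valued there.


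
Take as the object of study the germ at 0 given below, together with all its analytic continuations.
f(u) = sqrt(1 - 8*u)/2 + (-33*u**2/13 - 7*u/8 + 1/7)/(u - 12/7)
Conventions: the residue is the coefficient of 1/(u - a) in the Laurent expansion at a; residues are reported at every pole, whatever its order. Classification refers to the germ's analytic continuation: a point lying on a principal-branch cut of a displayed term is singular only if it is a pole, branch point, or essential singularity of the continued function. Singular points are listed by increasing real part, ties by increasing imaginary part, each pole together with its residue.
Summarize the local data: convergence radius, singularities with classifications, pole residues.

Radius of convergence at 0: 1/8.
At 1/8: an algebraic (square-root) branch point.
At 12/7: a pole of order 1; residue -11233/1274.

Denominator factor (u - 12/7): pole of order 1 at 12/7, modulus 12/7.
Branch term (1/2)*sqrt(1 - u/(1/8)): its argument vanishes at u = 1/8, a square-root branch point, modulus 1/8.
The radius of convergence is the smallest modulus among the singular points: 1/8.
The branch term is analytic at 12/7 and contributes nothing to the residue; only the rational part matters.
At the order-1 pole 12/7 set g(u) = (u - (12/7))*(rational part) = -33*u**2/13 - 7*u/8 + 1/7.
Simple pole: residue = g(a) at a = 12/7, which is -11233/1274.
List the singular points by increasing real part (a conjugate pair: the negative imaginary part first).


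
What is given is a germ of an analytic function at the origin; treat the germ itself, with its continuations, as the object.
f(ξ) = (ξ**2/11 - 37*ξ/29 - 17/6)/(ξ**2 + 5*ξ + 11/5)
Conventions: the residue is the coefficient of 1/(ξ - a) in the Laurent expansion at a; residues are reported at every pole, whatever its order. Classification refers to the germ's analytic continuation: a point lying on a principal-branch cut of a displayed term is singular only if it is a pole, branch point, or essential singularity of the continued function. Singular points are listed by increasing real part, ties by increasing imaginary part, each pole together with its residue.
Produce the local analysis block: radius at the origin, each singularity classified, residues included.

Radius of convergence at 0: 5/2 - (9/10)*sqrt(5).
At -5/2 - (9/10)*sqrt(5): a pole of order 1; residue -276/319 - (12371/86130)*sqrt(5).
At -5/2 + (9/10)*sqrt(5): a pole of order 1; residue -276/319 + (12371/86130)*sqrt(5).

Denominator factor (ξ**2 + 5*ξ + 11/5): discriminant 81/5, real irrational roots -5/2 + (9/10)*sqrt(5) and -5/2 - (9/10)*sqrt(5); poles of order 1, moduli 5/2 - (9/10)*sqrt(5) and 5/2 + (9/10)*sqrt(5).
The radius of convergence is the smallest modulus among the singular points: 5/2 - (9/10)*sqrt(5).
The factor ξ**2 + 5*ξ + 11/5 splits as (ξ - a)(ξ - a') with a = -5/2 - (9/10)*sqrt(5), a' = -5/2 + (9/10)*sqrt(5). At the order-1 pole a set g(ξ) = (ξ - a)*f(ξ) = [ξ**2/11 - 37*ξ/29 - 17/6] / (ξ - a').
Simple pole: residue = g(a) at a = -5/2 - (9/10)*sqrt(5), which is -276/319 - (12371/86130)*sqrt(5).
The factor ξ**2 + 5*ξ + 11/5 splits as (ξ - a)(ξ - a') with a = -5/2 + (9/10)*sqrt(5), a' = -5/2 - (9/10)*sqrt(5). At the order-1 pole a set g(ξ) = (ξ - a)*f(ξ) = [ξ**2/11 - 37*ξ/29 - 17/6] / (ξ - a').
Simple pole: residue = g(a) at a = -5/2 + (9/10)*sqrt(5), which is -276/319 + (12371/86130)*sqrt(5).
List the singular points by increasing real part (a conjugate pair: the negative imaginary part first).


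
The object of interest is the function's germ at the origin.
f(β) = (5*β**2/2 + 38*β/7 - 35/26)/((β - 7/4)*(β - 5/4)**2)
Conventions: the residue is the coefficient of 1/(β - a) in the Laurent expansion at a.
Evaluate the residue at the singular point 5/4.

The residue is -6317/104.

At the order-2 pole 5/4 set g(β) = (β - (5/4))^2*f(β) = (5*β**2/2 + 38*β/7 - 35/26)/(β - 7/4).
Order-2 pole: residue = g'(a); g'(5/4) = -6317/104, so the residue is -6317/104.


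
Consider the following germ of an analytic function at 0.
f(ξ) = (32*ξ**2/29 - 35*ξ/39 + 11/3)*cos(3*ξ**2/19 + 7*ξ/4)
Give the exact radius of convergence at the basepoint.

The factor cos(3*ξ**2/19 + 7*ξ/4) is entire and contributes no finite singular point.
The polynomial part has no poles.
No finite singular points: the Taylor series at 0 converges everywhere.

The radius of convergence is infinite.


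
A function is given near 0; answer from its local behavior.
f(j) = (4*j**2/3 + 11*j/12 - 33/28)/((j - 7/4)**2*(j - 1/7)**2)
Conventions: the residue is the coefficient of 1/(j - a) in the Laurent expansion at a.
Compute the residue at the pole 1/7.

The residue is 196/18225.

At the order-2 pole 1/7 set g(j) = (j - (1/7))^2*f(j) = (4*j**2/3 + 11*j/12 - 33/28)/(j - 7/4)**2.
Order-2 pole: residue = g'(a); g'(1/7) = 196/18225, so the residue is 196/18225.


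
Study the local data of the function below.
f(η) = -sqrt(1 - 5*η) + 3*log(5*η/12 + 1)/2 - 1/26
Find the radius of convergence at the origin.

The radius of convergence is 1/5.

Branch term (-1)*sqrt(1 - η/(1/5)): its argument vanishes at η = 1/5, a square-root branch point, modulus 1/5.
Branch term (3/2)*log(1 - η/(-12/5)): its argument vanishes at η = -12/5, a logarithmic branch point, modulus 12/5.
The radius of convergence is the smallest modulus among the singular points: 1/5.


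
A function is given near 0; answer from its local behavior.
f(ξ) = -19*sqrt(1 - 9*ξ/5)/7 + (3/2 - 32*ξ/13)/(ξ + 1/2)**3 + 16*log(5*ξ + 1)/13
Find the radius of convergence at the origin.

Denominator factor (ξ + 1/2)^3: pole of order 3 at -1/2, modulus 1/2.
Branch term (-19/7)*sqrt(1 - ξ/(5/9)): its argument vanishes at ξ = 5/9, a square-root branch point, modulus 5/9.
Branch term (16/13)*log(1 - ξ/(-1/5)): its argument vanishes at ξ = -1/5, a logarithmic branch point, modulus 1/5.
The radius of convergence is the smallest modulus among the singular points: 1/5.

The radius of convergence is 1/5.


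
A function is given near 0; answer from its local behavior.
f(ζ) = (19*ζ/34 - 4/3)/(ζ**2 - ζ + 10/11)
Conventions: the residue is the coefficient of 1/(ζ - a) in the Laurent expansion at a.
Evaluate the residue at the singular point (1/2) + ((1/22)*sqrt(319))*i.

The residue is (19/68) + ((215/5916)*sqrt(319))*i.

The factor ζ**2 - ζ + 10/11 splits as (ζ - a)(ζ - a') with a = (1/2) + ((1/22)*sqrt(319))*i, a' = (1/2) - ((1/22)*sqrt(319))*i. At the order-1 pole a set g(ζ) = (ζ - a)*f(ζ) = [19*ζ/34 - 4/3] / (ζ - a').
Simple pole: residue = g(a) at a = (1/2) + ((1/22)*sqrt(319))*i, which is (19/68) + ((215/5916)*sqrt(319))*i.


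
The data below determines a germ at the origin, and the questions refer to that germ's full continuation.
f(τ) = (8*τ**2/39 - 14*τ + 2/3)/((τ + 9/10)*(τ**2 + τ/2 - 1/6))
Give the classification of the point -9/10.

The point is a pole of order 1.

The denominator factor τ + 9/10 vanishes at -9/10 and appears to the power 1; the numerator there equals 13097/975, nonzero, and no other factor vanishes.
Hence a pole whose order is the multiplicity, 1.


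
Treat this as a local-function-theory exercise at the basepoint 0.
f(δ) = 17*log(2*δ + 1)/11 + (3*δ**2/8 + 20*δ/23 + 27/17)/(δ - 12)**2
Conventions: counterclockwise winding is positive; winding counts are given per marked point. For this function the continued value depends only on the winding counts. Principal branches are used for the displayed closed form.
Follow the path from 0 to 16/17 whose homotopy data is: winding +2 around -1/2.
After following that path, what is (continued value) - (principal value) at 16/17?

The rational part is single-valued and drops out of the difference; each branch term changes only by its own monodromy.
(17/11)*log(1 - δ/(-1/2)): each positive loop around -1/2 adds 2*pi*i to the log, so winding +2 contributes (17/11)*(2)*2*pi*i = (68/11)*pi*i.
Summing the contributions at δ = 16/17 gives (68/11)*pi*i.

Continued minus principal equals (68/11)*pi*i.


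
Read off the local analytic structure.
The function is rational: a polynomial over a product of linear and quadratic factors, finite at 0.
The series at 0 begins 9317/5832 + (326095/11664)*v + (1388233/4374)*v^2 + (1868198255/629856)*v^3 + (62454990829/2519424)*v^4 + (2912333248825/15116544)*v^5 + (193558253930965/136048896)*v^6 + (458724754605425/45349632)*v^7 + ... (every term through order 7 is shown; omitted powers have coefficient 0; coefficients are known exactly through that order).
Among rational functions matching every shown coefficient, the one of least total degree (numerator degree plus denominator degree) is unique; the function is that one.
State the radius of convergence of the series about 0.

The radius of convergence is 2/11.

No rational of total degree below 6 reproduces all 8 coefficients; solving the [0/6] Pade equations on them gives f(v) = 7/(27*(v - 3)**3*(v - 2/11)**3), whose expansion matches every shown term.
Denominator factor (v - 3)^3: pole of order 3 at 3, modulus 3.
Denominator factor (v - 2/11)^3: pole of order 3 at 2/11, modulus 2/11.
The radius of convergence is the smallest modulus among the singular points: 2/11.


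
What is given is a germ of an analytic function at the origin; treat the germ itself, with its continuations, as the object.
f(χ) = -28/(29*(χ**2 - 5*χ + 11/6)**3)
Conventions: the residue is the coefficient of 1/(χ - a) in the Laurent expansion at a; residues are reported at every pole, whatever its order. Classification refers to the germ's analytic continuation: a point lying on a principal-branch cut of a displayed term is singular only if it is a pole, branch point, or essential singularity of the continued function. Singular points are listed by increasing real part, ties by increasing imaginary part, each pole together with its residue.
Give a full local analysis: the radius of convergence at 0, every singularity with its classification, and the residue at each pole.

Denominator factor (χ**2 - 5*χ + 11/6)^3: discriminant 53/3, real irrational roots 5/2 + (1/6)*sqrt(159) and 5/2 - (1/6)*sqrt(159); poles of order 3, moduli 5/2 + (1/6)*sqrt(159) and 5/2 - (1/6)*sqrt(159).
The radius of convergence is the smallest modulus among the singular points: 5/2 - (1/6)*sqrt(159).
The factor χ**2 - 5*χ + 11/6 splits as (χ - a)(χ - a') with a = 5/2 - (1/6)*sqrt(159), a' = 5/2 + (1/6)*sqrt(159). At the order-3 pole a set g(χ) = (χ - a)^3*f(χ) = [-28/29] / (χ - a')^3.
Order-3 pole: residue = g''(a)/2; g''(5/2 - (1/6)*sqrt(159)) = (3024/4317433)*sqrt(159), so the residue is (1512/4317433)*sqrt(159).
The factor χ**2 - 5*χ + 11/6 splits as (χ - a)(χ - a') with a = 5/2 + (1/6)*sqrt(159), a' = 5/2 - (1/6)*sqrt(159). At the order-3 pole a set g(χ) = (χ - a)^3*f(χ) = [-28/29] / (χ - a')^3.
Order-3 pole: residue = g''(a)/2; g''(5/2 + (1/6)*sqrt(159)) = -(3024/4317433)*sqrt(159), so the residue is -(1512/4317433)*sqrt(159).
List the singular points by increasing real part (a conjugate pair: the negative imaginary part first).

Radius of convergence at 0: 5/2 - (1/6)*sqrt(159).
At 5/2 - (1/6)*sqrt(159): a pole of order 3; residue (1512/4317433)*sqrt(159).
At 5/2 + (1/6)*sqrt(159): a pole of order 3; residue -(1512/4317433)*sqrt(159).


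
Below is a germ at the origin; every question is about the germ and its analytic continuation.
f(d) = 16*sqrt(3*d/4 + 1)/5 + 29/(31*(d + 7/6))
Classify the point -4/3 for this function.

The point is an algebraic (square-root) branch point.

The term (16/5)*sqrt(1 - d/(-4/3)) has argument 1 - -4/3/(-4/3) = 0 at -4/3: a square-root (algebraic, two-sheeted) branch point; the remaining terms are analytic or single-valued there.


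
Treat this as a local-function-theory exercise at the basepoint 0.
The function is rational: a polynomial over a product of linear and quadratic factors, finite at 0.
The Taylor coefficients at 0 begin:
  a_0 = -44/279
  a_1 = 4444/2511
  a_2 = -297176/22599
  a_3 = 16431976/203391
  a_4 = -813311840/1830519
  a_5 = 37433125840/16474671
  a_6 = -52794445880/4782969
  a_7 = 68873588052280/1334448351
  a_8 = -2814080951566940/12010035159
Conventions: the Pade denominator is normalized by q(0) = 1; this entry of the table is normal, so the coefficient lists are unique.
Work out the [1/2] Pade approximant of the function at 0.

The Pade approximant has numerator coefficients [-44/279, 21428/106857]; denominator coefficients [1, 34300/3447, 97502/3447].

Taylor coefficients needed (read off): a_0 = -44/279, a_1 = 4444/2511, a_2 = -297176/22599, a_3 = 16431976/203391.
Write the denominator as Q(v) = 1 + q1*v + q2*v^2. Requiring Q*f - P = O(v^4) with deg P <= 1 kills the coefficients of v^2..v^3 in Q*f:
  v^2: a_2 + q1*a_1 + q2*a_0 = 0, i.e. -297176/22599 + (4444/2511)*q1 + (-44/279)*q2 = 0.
  v^3: a_3 + q1*a_2 + q2*a_1 = 0, i.e. 16431976/203391 + (-297176/22599)*q1 + (4444/2511)*q2 = 0.
Solving this linear system: q1 = 34300/3447, q2 = 97502/3447.
The numerator is Q*f truncated at degree 1: P0 = a_0 = -44/279; P1 = a_1 + q1*a_0 = 21428/106857.


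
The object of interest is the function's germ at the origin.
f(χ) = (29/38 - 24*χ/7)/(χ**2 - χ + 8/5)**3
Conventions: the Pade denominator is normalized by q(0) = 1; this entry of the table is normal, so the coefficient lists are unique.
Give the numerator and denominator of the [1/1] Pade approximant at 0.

Taylor coefficients needed (expand at 0): a_0 = 3625/19456, a_1 = -531375/1089536, a_2 = -6459375/4358144.
Write the denominator as Q(χ) = 1 + q1*χ. Requiring Q*f - P = O(χ^3) with deg P <= 1 kills the coefficients of χ^2..χ^2 in Q*f:
  χ^2: a_2 + q1*a_1 = 0, i.e. -6459375/4358144 + (-531375/1089536)*q1 = 0.
Solving this linear system: q1 = -1325/436.
The numerator is Q*f truncated at degree 1: P0 = a_0 = 3625/19456; P1 = a_1 + q1*a_0 = -125163625/118759424.

The Pade approximant has numerator coefficients [3625/19456, -125163625/118759424]; denominator coefficients [1, -1325/436].


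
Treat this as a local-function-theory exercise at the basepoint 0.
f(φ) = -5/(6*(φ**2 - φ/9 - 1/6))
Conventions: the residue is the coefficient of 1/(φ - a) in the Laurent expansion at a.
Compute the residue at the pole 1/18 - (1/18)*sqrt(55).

The residue is (3/22)*sqrt(55).

The factor φ**2 - φ/9 - 1/6 splits as (φ - a)(φ - a') with a = 1/18 - (1/18)*sqrt(55), a' = 1/18 + (1/18)*sqrt(55). At the order-1 pole a set g(φ) = (φ - a)*f(φ) = [-5/6] / (φ - a').
Simple pole: residue = g(a) at a = 1/18 - (1/18)*sqrt(55), which is (3/22)*sqrt(55).


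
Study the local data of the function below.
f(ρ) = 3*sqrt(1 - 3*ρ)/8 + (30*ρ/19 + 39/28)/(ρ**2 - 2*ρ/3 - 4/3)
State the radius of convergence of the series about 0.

The radius of convergence is 1/3.

Denominator factor (ρ**2 - 2*ρ/3 - 4/3): discriminant 52/9, real irrational roots 1/3 + (1/3)*sqrt(13) and 1/3 - (1/3)*sqrt(13); poles of order 1, moduli 1/3 + (1/3)*sqrt(13) and -1/3 + (1/3)*sqrt(13).
Branch term (3/8)*sqrt(1 - ρ/(1/3)): its argument vanishes at ρ = 1/3, a square-root branch point, modulus 1/3.
The radius of convergence is the smallest modulus among the singular points: 1/3.


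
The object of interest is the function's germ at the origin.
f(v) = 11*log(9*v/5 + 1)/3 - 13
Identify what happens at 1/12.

There is no denominator, hence no pole anywhere.
Branch term log(1 - v/(-5/9)): argument at 1/12 is 23/20, nonzero, so 1/12 is not its branch point (a point on a principal cut is still regular for the continued germ).
So the germ continues analytically to 1/12.

The point is a regular point.


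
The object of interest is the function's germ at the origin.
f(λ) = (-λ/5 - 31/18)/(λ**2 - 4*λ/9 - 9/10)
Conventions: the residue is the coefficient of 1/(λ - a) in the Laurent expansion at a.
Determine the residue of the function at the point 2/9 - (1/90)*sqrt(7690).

The factor λ**2 - 4*λ/9 - 9/10 splits as (λ - a)(λ - a') with a = 2/9 - (1/90)*sqrt(7690), a' = 2/9 + (1/90)*sqrt(7690). At the order-1 pole a set g(λ) = (λ - a)*f(λ) = [-λ/5 - 31/18] / (λ - a').
Simple pole: residue = g(a) at a = 2/9 - (1/90)*sqrt(7690), which is -1/10 + (159/15380)*sqrt(7690).

The residue is -1/10 + (159/15380)*sqrt(7690).


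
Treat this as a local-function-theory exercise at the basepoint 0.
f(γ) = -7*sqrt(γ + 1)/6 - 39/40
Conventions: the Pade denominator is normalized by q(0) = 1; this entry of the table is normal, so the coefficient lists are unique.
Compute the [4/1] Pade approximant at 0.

The Pade approximant has numerator coefficients [-257/120, -833/400, -21/80, 7/240, -7/1280]; denominator coefficients [1, 7/10].

Taylor coefficients needed (expand at 0): a_0 = -257/120, a_1 = -7/12, a_2 = 7/48, a_3 = -7/96, a_4 = 35/768, a_5 = -49/1536.
Write the denominator as Q(γ) = 1 + q1*γ. Requiring Q*f - P = O(γ^6) with deg P <= 4 kills the coefficients of γ^5..γ^5 in Q*f:
  γ^5: a_5 + q1*a_4 = 0, i.e. -49/1536 + (35/768)*q1 = 0.
Solving this linear system: q1 = 7/10.
The numerator is Q*f truncated at degree 4: P0 = a_0 = -257/120; P1 = a_1 + q1*a_0 = -833/400; P2 = a_2 + q1*a_1 = -21/80; P3 = a_3 + q1*a_2 = 7/240; P4 = a_4 + q1*a_3 = -7/1280.


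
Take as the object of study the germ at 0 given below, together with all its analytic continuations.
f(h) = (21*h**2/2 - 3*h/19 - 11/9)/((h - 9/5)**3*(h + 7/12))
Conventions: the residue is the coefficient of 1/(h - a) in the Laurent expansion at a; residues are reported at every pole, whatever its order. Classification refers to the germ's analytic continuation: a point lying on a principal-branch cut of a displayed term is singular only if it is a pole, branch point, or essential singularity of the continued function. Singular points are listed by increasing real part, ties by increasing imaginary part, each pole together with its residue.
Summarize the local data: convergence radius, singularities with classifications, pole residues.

Denominator factor (h - 9/5)^3: pole of order 3 at 9/5, modulus 9/5.
Denominator factor (h + 7/12): pole of order 1 at -7/12, modulus 7/12.
The radius of convergence is the smallest modulus among the singular points: 7/12.
At the order-1 pole -7/12 set g(h) = (h - (-7/12))*f(h) = (21*h**2/2 - 3*h/19 - 11/9)/(h - 9/5)**3.
Simple pole: residue = g(a) at a = -7/12, which is -10025250/55559933.
At the order-3 pole 9/5 set g(h) = (h - (9/5))^3*f(h) = (21*h**2/2 - 3*h/19 - 11/9)/(h + 7/12).
Order-3 pole: residue = g''(a)/2; g''(9/5) = 20050500/55559933, so the residue is 10025250/55559933.
List the singular points by increasing real part (a conjugate pair: the negative imaginary part first).

Radius of convergence at 0: 7/12.
At -7/12: a pole of order 1; residue -10025250/55559933.
At 9/5: a pole of order 3; residue 10025250/55559933.


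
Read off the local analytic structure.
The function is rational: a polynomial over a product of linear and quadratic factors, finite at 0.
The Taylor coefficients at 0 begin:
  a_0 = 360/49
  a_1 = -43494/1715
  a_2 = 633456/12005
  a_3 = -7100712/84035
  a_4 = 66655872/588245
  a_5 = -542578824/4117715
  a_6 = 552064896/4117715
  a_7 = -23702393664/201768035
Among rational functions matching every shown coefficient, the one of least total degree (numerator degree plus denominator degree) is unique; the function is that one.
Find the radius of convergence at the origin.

The radius of convergence is (1/6)*sqrt(42).

No rational of total degree below 5 reproduces all 8 coefficients; solving the [1/4] Pade equations on them gives f(u) = (10 - 7*u/30)/(u**2 + 2*u + 7/6)**2, whose expansion matches every shown term.
Denominator factor (u**2 + 2*u + 7/6)^2: discriminant -2/3, complex-conjugate roots (-1) + ((1/6)*sqrt(6))*i and (-1) - ((1/6)*sqrt(6))*i; poles of order 2, moduli (1/6)*sqrt(42) and (1/6)*sqrt(42).
The radius of convergence is the smallest modulus among the singular points: (1/6)*sqrt(42).


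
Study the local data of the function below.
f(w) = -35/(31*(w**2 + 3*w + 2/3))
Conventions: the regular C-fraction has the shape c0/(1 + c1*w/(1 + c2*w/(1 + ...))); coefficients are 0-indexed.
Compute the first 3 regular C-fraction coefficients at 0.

Taylor coefficients (expand at 0): a_0 = -105/62, a_1 = 945/124, a_2 = -7875/248.
c0 = a_0 = -105/62. Peel one level at a time: if S = 1 + c*w/S' with S'(0) = 1, then c is the w-coefficient of S and S' = c*w/(S - 1).
S_1 = c0/f = 1 + (9/2)*w + (3/2)*w^2 + ...; c1 = 9/2.
S_2 = c1*w/(S_1 - 1) = 1 + (-1/3)*w + ...; c2 = -1/3.

The regular C-fraction coefficients are [-105/62, 9/2, -1/3].


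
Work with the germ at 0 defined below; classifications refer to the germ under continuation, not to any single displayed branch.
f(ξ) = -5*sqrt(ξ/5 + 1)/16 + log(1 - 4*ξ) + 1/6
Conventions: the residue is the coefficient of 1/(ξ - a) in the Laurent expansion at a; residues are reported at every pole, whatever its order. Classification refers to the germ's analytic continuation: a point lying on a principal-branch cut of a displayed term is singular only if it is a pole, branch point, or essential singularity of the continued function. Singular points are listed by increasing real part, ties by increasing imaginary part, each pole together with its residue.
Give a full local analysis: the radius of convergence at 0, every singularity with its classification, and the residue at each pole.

Radius of convergence at 0: 1/4.
At -5: an algebraic (square-root) branch point.
At 1/4: a logarithmic branch point.

Branch term (1)*log(1 - ξ/(1/4)): its argument vanishes at ξ = 1/4, a logarithmic branch point, modulus 1/4.
Branch term (-5/16)*sqrt(1 - ξ/(-5)): its argument vanishes at ξ = -5, a square-root branch point, modulus 5.
The radius of convergence is the smallest modulus among the singular points: 1/4.
List the singular points by increasing real part (a conjugate pair: the negative imaginary part first).


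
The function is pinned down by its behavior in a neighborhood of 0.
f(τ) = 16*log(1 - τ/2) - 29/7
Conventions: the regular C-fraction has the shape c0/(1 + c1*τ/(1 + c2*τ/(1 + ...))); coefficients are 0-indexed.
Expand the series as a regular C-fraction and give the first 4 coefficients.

The regular C-fraction coefficients are [-29/7, -56/29, 195/116, 29/2340].

Taylor coefficients (expand at 0): a_0 = -29/7, a_1 = -8, a_2 = -2, a_3 = -2/3.
c0 = a_0 = -29/7. Peel one level at a time: if S = 1 + c*τ/S' with S'(0) = 1, then c is the τ-coefficient of S and S' = c*τ/(S - 1).
S_1 = c0/f = 1 + (-56/29)*τ + (2730/841)*τ^2 + ...; c1 = -56/29.
S_2 = c1*τ/(S_1 - 1) = 1 + (195/116)*τ + (-1/48)*τ^2 + ...; c2 = 195/116.
S_3 = c2*τ/(S_2 - 1) = 1 + (29/2340)*τ + ...; c3 = 29/2340.
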